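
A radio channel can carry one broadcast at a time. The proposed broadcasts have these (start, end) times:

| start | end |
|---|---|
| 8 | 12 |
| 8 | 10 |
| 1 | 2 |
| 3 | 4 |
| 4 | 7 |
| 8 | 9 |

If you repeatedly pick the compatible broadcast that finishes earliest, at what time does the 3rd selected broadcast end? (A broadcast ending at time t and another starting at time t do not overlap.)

Sort by end time and greedily take each interval whose start is ≥ the last chosen end.
Sorted by end: (1,2)  (3,4)  (4,7)  (8,9)  (8,10)  (8,12)
take (1,2); take (3,4); take (4,7); take (8,9).
Selected: (1,2) (3,4) (4,7) (8,9)

7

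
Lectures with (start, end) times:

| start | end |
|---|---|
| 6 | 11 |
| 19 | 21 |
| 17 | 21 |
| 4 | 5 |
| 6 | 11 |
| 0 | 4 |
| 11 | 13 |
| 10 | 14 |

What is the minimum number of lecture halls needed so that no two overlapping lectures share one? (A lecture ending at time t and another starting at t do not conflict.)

The answer is the maximum number of intervals overlapping at any instant.
starts: [0, 4, 6, 6, 10, 11, 17, 19]
ends:   [4, 5, 11, 11, 13, 14, 21, 21]
s0→1 e4→0 s4→1 e5→0 s6→1 s6→2 s10→3  — peak 3.

3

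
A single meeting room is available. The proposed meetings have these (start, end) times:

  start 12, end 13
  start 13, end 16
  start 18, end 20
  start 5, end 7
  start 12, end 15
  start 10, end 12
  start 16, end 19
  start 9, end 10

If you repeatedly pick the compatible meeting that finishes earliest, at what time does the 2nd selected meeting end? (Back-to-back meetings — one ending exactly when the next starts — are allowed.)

10

Sorted by end: (5,7)  (9,10)  (10,12)  (12,13)  (12,15)  (13,16)  (16,19)  (18,20)
take (5,7); take (9,10); take (10,12); take (12,13); take (13,16); take (16,19).
Selected: (5,7) (9,10) (10,12) (12,13) (13,16) (16,19)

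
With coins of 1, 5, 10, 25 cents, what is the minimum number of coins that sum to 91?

6

Use the largest denomination that fits, subtract, and repeat.
91 − 3×25→16 − 1×10→6 − 1×5→1 − 1×1→0
Total coins = 3 + 1 + 1 + 1 = 6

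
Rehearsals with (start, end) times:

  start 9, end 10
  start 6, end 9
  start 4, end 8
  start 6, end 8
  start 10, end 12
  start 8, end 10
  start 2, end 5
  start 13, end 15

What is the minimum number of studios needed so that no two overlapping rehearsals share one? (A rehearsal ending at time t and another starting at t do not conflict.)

The answer is the maximum number of intervals overlapping at any instant.
Events (time:±→running): 2:+→1 4:+→2 5:-→1 6:+→2 6:+→3 … peak 3.

3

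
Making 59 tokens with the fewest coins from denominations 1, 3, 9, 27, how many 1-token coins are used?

2

Greedy: take as many of the largest coin as possible, then repeat with the remainder.
59 − 2×27→5 − 1×3→2 − 2×1→0
Count of 1: 2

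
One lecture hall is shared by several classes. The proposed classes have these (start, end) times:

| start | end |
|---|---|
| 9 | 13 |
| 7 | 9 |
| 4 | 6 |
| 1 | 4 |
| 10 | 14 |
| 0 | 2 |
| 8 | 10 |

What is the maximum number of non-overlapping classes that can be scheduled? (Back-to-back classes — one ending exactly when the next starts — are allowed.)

Order by finish time; keep every interval that doesn't clash with the previous kept one.
Sorted by end: (0,2)  (1,4)  (4,6)  (7,9)  (8,10)  (9,13)  (10,14)
take (0,2); skip (1,4); take (4,6); take (7,9); take (9,13).
Selected 4 classes.

4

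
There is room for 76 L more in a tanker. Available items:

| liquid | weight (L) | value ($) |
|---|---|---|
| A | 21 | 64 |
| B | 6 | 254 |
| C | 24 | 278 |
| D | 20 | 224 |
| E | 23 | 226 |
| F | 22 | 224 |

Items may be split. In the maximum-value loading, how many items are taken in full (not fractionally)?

Order: B (254/6=42.33) > C (278/24=11.58) > D (224/20=11.20) > F (224/22=10.18) > E (226/23=9.83) > A (64/21=3.05)
Fill: take B (6 @ 254) → take C (24 @ 278) → take D (20 @ 224) → take F (22 @ 224) → take 4/23 of E → 39.30; 76/76 used.
4 item(s) taken whole; one partial (take 4/23 of E).

4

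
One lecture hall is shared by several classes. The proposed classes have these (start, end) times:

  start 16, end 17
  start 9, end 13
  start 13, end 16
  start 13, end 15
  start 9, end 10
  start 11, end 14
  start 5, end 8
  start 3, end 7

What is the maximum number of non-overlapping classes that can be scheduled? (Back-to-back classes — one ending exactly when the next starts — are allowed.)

4

By end time: (3,7), (5,8), (9,10), (9,13), (11,14), (13,15), (13,16), (16,17).
Pick (3,7); next start ≥ 7 → (9,10); next start ≥ 10 → (11,14); next start ≥ 14 → (16,17).
Selected 4 classes.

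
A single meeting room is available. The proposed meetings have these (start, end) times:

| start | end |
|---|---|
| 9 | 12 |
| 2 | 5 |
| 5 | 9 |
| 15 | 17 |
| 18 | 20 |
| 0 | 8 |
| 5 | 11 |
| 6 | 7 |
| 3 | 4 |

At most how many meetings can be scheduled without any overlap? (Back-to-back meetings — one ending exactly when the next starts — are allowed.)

5

Greedy by earliest finish: after sorting by end time, pick each interval compatible with the last pick.
By end time: (3,4), (2,5), (6,7), (0,8), (5,9), (5,11), (9,12), (15,17), (18,20).
Pick (3,4); next start ≥ 4 → (6,7); next start ≥ 7 → (9,12); next start ≥ 12 → (15,17); next start ≥ 17 → (18,20).
Selected 5 meetings.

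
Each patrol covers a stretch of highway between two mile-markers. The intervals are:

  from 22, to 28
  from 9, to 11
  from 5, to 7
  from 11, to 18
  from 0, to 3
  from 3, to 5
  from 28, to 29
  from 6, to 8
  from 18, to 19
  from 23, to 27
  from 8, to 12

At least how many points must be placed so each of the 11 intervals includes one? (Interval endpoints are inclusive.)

Process intervals by earliest right end; each time one isn't hit yet, stab at its right endpoint.
By right end: [0,3]  [3,5]  [5,7]  [6,8]  [9,11]  [8,12]  [11,18]  [18,19]  [23,27]  [22,28]  [28,29]
[0,3] uncovered → point at 3; [5,7] uncovered → point at 7; [9,11] uncovered → point at 11; [18,19] uncovered → point at 19; [23,27] uncovered → point at 27; [28,29] uncovered → point at 29.
Points: 3, 7, 11, 19, 27, 29 (6 total).

6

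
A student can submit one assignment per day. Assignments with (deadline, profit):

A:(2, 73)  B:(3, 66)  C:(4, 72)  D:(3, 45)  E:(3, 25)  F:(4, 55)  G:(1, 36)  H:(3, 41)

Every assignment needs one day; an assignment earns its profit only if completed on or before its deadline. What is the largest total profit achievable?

266

Profit order: A=73 C=72 B=66 F=55 D=45 H=41 G=36 E=25
Assign: A→slot 2, C→slot 4, B→slot 3, F→slot 1, D skipped, H skipped, G skipped, E skipped.
Slots: [1:F] [2:A] [3:B] [4:C]
Profit = 55 + 73 + 66 + 72 = 266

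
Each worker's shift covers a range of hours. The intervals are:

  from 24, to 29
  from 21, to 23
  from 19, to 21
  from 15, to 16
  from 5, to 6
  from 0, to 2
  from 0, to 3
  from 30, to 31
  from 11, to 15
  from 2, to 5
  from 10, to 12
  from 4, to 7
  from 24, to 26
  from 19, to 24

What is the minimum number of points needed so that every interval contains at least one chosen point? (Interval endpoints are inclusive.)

By right end: [0,2]  [0,3]  [2,5]  [5,6]  [4,7]  [10,12]  [11,15]  [15,16]  [19,21]  [21,23]  [19,24]  [24,26]  [24,29]  [30,31]
[0,2] uncovered → point at 2; [5,6] uncovered → point at 6; [10,12] uncovered → point at 12; [15,16] uncovered → point at 16; [19,21] uncovered → point at 21; [24,26] uncovered → point at 26; [30,31] uncovered → point at 31.
Points: 2, 6, 12, 16, 21, 26, 31 (7 total).

7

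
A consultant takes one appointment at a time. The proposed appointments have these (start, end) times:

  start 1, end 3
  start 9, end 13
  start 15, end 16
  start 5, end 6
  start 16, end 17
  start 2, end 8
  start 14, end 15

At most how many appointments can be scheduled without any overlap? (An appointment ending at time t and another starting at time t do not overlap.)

Greedy by earliest finish: after sorting by end time, pick each interval compatible with the last pick.
Sorted by end: (1,3)  (5,6)  (2,8)  (9,13)  (14,15)  (15,16)  (16,17)
take (1,3); take (5,6); take (9,13); take (14,15); take (15,16); take (16,17).
Selected 6 appointments.

6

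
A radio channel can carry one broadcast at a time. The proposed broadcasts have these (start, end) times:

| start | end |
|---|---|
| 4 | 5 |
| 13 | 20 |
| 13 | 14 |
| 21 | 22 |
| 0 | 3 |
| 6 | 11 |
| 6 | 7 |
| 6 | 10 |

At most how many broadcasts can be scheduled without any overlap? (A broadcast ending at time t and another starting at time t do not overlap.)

Sort by end time and greedily take each interval whose start is ≥ the last chosen end.
Sorted by end: (0,3)  (4,5)  (6,7)  (6,10)  (6,11)  (13,14)  (13,20)  (21,22)
take (0,3); take (4,5); take (6,7); skip (6,10); take (13,14); take (21,22).
Selected 5 broadcasts.

5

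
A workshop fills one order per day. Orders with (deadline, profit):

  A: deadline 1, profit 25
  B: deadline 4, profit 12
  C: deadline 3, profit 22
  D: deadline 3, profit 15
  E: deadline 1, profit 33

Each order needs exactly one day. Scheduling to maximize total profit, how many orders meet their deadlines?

Sort by profit descending; place each in the latest free slot ≤ its deadline.
By profit: E(d1,33), A(d1,25), C(d3,22), D(d3,15), B(d4,12)
E→slot 1; A skipped; C→slot 3; D→slot 2; B→slot 4.
4 of 5 scheduled.

4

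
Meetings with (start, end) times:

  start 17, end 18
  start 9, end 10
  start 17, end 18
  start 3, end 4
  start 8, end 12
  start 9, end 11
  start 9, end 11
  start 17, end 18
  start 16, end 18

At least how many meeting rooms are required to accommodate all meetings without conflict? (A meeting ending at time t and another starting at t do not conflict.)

Count concurrent intervals with a sweep; the peak is the room count.
Events (time:±→running): 3:+→1 4:-→0 8:+→1 9:+→2 9:+→3 9:+→4 … peak 4.

4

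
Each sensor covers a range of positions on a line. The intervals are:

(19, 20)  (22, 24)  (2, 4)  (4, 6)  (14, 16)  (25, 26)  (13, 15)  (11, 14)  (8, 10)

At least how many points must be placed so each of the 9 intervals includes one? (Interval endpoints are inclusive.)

Sorted: [2,4] [4,6] [8,10] [11,14] [13,15] [14,16] [19,20] [22,24] [25,26]
{[2,4],[4,6]} hit by 4; {[8,10]} hit by 10; {[11,14],[13,15],[14,16]} hit by 14; {[19,20]} hit by 20; {[22,24]} hit by 24; {[25,26]} hit by 26.
Points: 4, 10, 14, 20, 24, 26 (6 total).

6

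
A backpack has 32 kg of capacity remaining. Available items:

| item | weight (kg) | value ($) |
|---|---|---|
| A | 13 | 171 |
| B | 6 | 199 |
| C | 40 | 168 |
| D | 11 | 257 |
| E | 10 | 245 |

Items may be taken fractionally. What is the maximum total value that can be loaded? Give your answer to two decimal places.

Order: B (199/6=33.17) > E (245/10=24.50) > D (257/11=23.36) > A (171/13=13.15) > C (168/40=4.20)
Fill: take B (6 @ 199) → take E (10 @ 245) → take D (11 @ 257) → take 5/13 of A → 65.77; 32/32 used.
Total value = 766.77

766.77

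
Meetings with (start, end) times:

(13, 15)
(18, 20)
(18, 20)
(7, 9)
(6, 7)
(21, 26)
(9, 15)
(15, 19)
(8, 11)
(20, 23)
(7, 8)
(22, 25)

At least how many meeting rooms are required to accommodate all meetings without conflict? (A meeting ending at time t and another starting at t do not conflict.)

The answer is the maximum number of intervals overlapping at any instant.
starts: [6, 7, 7, 8, 9, 13, 15, 18, 18, 20, 21, 22]
ends:   [7, 8, 9, 11, 15, 15, 19, 20, 20, 23, 25, 26]
s6→1 e7→0 s7→1 s7→2 e8→1 s8→2 e9→1 s9→2 e11→1 s13→2 e15→1 e15→0 s15→1 s18→2 s18→3  — peak 3.

3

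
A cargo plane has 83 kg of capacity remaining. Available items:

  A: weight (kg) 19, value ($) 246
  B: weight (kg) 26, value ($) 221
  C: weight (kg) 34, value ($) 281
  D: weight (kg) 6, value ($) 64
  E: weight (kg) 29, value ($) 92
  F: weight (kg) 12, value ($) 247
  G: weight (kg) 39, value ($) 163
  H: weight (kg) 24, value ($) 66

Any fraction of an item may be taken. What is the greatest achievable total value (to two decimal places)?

Sort by value per unit weight and fill in that order.
Ratios (sorted): F 20.58, A 12.95, D 10.67, B 8.50, C 8.26, G 4.18, E 3.17, H 2.75
take F (12 @ 247); take A (19 @ 246); take D (6 @ 64); take B (26 @ 221); take 20/34 of C → 165.29. Capacity used 83/83.
Total value = 943.29

943.29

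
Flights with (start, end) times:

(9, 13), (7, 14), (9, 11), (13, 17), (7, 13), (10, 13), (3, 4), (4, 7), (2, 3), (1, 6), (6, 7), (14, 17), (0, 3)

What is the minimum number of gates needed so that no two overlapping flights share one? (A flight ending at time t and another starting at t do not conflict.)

5

starts: [0, 1, 2, 3, 4, 6, 7, 7, 9, 9, 10, 13, 14]
ends:   [3, 3, 4, 6, 7, 7, 11, 13, 13, 13, 14, 17, 17]
s0→1 s1→2 s2→3 e3→2 e3→1 s3→2 e4→1 s4→2 e6→1 s6→2 e7→1 e7→0 s7→1 s7→2 s9→3 s9→4 s10→5  — peak 5.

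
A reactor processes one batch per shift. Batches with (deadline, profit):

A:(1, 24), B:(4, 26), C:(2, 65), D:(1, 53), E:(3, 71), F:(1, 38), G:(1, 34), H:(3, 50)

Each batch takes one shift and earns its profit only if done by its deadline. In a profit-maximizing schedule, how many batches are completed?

Sort by profit descending; place each in the latest free slot ≤ its deadline.
By profit: E(d3,71), C(d2,65), D(d1,53), H(d3,50), F(d1,38), G(d1,34), B(d4,26), A(d1,24)
E→slot 3; C→slot 2; D→slot 1; H skipped; F skipped; G skipped; B→slot 4; A skipped.
4 of 8 scheduled.

4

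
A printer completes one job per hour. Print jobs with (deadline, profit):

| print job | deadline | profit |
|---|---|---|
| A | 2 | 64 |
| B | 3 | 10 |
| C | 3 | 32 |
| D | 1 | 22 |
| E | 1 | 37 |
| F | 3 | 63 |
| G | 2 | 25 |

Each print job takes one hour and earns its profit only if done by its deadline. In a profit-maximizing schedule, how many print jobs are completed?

By profit: A(d2,64), F(d3,63), E(d1,37), C(d3,32), G(d2,25), D(d1,22), B(d3,10)
A→slot 2; F→slot 3; E→slot 1; C skipped; G skipped; D skipped; B skipped.
3 of 7 scheduled.

3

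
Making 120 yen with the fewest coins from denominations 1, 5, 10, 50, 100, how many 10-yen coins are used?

2

Greedy: take as many of the largest coin as possible, then repeat with the remainder.
120 = 1×100 + 2×10
Count of 10: 2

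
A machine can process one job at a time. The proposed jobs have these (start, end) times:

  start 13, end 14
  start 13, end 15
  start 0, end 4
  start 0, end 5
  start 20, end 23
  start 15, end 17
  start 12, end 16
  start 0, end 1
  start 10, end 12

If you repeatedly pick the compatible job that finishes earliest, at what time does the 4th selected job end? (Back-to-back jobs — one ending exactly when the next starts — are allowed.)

17

Greedy by earliest finish: after sorting by end time, pick each interval compatible with the last pick.
Sorted by end: (0,1)  (0,4)  (0,5)  (10,12)  (13,14)  (13,15)  (12,16)  (15,17)  (20,23)
take (0,1); skip (0,4); skip (0,5); take (10,12); take (13,14); take (15,17); take (20,23).
Selected: (0,1) (10,12) (13,14) (15,17) (20,23)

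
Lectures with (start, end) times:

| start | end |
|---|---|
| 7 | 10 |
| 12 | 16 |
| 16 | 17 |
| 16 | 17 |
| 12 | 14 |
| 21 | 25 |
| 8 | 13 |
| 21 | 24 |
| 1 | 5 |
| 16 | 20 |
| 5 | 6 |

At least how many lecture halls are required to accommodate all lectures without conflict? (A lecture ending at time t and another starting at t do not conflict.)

3

The answer is the maximum number of intervals overlapping at any instant.
Events (time:±→running): 1:+→1 5:-→0 5:+→1 6:-→0 7:+→1 8:+→2 10:-→1 12:+→2 12:+→3 … peak 3.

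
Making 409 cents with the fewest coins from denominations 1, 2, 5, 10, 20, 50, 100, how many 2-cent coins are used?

2

Greedy: take as many of the largest coin as possible, then repeat with the remainder.
409 − 4×100→9 − 1×5→4 − 2×2→0
Count of 2: 2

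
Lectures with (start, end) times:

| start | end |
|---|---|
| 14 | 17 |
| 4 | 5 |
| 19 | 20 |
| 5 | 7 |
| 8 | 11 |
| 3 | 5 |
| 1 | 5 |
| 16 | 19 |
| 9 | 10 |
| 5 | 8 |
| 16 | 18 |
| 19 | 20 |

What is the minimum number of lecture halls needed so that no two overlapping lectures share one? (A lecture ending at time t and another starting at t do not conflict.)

3

Count concurrent intervals with a sweep; the peak is the room count.
Events (time:±→running): 1:+→1 3:+→2 4:+→3 … peak 3.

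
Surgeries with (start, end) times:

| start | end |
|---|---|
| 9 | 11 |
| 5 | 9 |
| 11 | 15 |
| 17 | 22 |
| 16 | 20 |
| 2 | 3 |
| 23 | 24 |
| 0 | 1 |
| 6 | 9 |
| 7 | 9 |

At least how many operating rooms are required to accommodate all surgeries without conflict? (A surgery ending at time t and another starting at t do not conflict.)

3

The answer is the maximum number of intervals overlapping at any instant.
Events (time:±→running): 0:+→1 1:-→0 2:+→1 3:-→0 5:+→1 6:+→2 7:+→3 … peak 3.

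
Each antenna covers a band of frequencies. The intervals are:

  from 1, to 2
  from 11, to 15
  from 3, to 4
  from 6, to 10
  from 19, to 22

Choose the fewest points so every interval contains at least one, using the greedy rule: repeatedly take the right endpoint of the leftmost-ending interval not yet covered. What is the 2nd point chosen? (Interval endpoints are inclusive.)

Sort by right endpoint; whenever an interval is uncovered, place a point at its right end.
By right end: [1,2]  [3,4]  [6,10]  [11,15]  [19,22]
[1,2] uncovered → point at 2; [3,4] uncovered → point at 4; [6,10] uncovered → point at 10; [11,15] uncovered → point at 15; [19,22] uncovered → point at 22.
Points: 2, 4, 10, 15, 22 (5 total).

4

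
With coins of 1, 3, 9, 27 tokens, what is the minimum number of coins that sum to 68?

6

68 = 2×27 + 1×9 + 1×3 + 2×1
Total coins = 2 + 1 + 1 + 2 = 6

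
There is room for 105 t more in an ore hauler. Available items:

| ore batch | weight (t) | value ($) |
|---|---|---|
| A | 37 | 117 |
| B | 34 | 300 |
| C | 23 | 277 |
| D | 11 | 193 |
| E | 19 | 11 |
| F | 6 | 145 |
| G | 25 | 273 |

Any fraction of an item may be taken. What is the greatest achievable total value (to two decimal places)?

1206.97

Order: F (145/6=24.17) > D (193/11=17.55) > C (277/23=12.04) > G (273/25=10.92) > B (300/34=8.82) > A (117/37=3.16) > E (11/19=0.58)
Fill: take F (6 @ 145) → take D (11 @ 193) → take C (23 @ 277) → take G (25 @ 273) → take B (34 @ 300) → take 6/37 of A → 18.97; 105/105 used.
Total value = 1206.97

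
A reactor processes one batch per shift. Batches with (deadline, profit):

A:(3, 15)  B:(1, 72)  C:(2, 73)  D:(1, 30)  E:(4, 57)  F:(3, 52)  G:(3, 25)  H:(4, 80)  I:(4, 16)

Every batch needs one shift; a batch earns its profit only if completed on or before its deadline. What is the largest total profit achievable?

282

Profit order: H=80 C=73 B=72 E=57 F=52 D=30 G=25 I=16 A=15
Assign: H→slot 4, C→slot 2, B→slot 1, E→slot 3, F skipped, D skipped, G skipped, I skipped, A skipped.
Slots: [1:B] [2:C] [3:E] [4:H]
Profit = 72 + 73 + 57 + 80 = 282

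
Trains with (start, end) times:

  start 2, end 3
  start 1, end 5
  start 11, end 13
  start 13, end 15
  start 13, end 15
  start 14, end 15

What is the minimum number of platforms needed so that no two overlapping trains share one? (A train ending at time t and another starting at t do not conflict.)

3

starts: [1, 2, 11, 13, 13, 14]
ends:   [3, 5, 13, 15, 15, 15]
s1→1 s2→2 e3→1 e5→0 s11→1 e13→0 s13→1 s13→2 s14→3  — peak 3.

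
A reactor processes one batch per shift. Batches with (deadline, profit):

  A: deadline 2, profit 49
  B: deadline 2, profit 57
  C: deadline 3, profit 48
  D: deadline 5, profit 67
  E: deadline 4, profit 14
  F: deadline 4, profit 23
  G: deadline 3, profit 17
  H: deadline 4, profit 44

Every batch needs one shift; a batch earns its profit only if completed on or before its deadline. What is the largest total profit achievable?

265

Sort by profit descending; place each in the latest free slot ≤ its deadline.
By profit: D(d5,67), B(d2,57), A(d2,49), C(d3,48), H(d4,44), F(d4,23), G(d3,17), E(d4,14)
D→slot 5; B→slot 2; A→slot 1; C→slot 3; H→slot 4; F skipped; G skipped; E skipped.
Profit = 49 + 57 + 48 + 44 + 67 = 265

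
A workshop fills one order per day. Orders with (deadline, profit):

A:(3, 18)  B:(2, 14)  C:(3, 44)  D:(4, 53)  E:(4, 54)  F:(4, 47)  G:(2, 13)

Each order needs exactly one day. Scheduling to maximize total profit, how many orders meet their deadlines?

4

Take jobs in profit order; each goes to the latest open slot no later than its deadline.
By profit: E(d4,54), D(d4,53), F(d4,47), C(d3,44), A(d3,18), B(d2,14), G(d2,13)
E→slot 4; D→slot 3; F→slot 2; C→slot 1; A skipped; B skipped; G skipped.
4 of 7 scheduled.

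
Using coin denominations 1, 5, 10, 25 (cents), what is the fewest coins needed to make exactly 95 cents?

Use the largest denomination that fits, subtract, and repeat.
95 = 3×25 + 2×10
Total coins = 3 + 2 = 5

5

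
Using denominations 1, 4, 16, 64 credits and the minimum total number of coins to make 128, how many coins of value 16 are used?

Greedy: take as many of the largest coin as possible, then repeat with the remainder.
128 = 2×64
Count of 16: 0

0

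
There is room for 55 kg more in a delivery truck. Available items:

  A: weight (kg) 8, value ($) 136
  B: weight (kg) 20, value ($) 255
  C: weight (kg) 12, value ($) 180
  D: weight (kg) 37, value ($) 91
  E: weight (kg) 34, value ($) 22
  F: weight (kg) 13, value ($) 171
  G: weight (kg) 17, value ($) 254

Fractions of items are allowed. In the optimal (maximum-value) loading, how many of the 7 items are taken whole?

4

Order: A (136/8=17.00) > C (180/12=15.00) > G (254/17=14.94) > F (171/13=13.15) > B (255/20=12.75) > D (91/37=2.46) > E (22/34=0.65)
Fill: take A (8 @ 136) → take C (12 @ 180) → take G (17 @ 254) → take F (13 @ 171) → take 5/20 of B → 63.75; 55/55 used.
4 item(s) taken whole; one partial (take 5/20 of B).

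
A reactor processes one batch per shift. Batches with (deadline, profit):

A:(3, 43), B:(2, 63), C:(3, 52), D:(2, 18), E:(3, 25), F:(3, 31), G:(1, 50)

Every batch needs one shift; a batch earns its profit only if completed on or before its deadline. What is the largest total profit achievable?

Take jobs in profit order; each goes to the latest open slot no later than its deadline.
By profit: B(d2,63), C(d3,52), G(d1,50), A(d3,43), F(d3,31), E(d3,25), D(d2,18)
B→slot 2; C→slot 3; G→slot 1; A skipped; F skipped; E skipped; D skipped.
Profit = 50 + 63 + 52 = 165

165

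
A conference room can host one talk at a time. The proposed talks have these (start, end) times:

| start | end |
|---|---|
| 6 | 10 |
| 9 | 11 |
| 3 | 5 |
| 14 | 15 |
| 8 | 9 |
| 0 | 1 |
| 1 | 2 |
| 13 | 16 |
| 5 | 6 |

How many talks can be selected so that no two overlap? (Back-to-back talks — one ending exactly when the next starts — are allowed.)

Order by finish time; keep every interval that doesn't clash with the previous kept one.
By end time: (0,1), (1,2), (3,5), (5,6), (8,9), (6,10), (9,11), (14,15), (13,16).
Pick (0,1); next start ≥ 1 → (1,2); next start ≥ 2 → (3,5); next start ≥ 5 → (5,6); next start ≥ 6 → (8,9); next start ≥ 9 → (9,11); next start ≥ 11 → (14,15).
Selected 7 talks.

7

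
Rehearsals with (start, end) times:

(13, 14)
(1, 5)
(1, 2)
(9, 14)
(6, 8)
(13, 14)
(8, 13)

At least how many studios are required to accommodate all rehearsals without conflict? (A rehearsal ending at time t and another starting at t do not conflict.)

starts: [1, 1, 6, 8, 9, 13, 13]
ends:   [2, 5, 8, 13, 14, 14, 14]
s1→1 s1→2 e2→1 e5→0 s6→1 e8→0 s8→1 s9→2 e13→1 s13→2 s13→3  — peak 3.

3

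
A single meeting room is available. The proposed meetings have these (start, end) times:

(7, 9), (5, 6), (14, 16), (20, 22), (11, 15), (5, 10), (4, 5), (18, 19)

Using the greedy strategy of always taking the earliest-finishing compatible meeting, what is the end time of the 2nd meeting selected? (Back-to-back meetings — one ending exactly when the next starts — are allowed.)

Sorted by end: (4,5)  (5,6)  (7,9)  (5,10)  (11,15)  (14,16)  (18,19)  (20,22)
take (4,5); take (5,6); take (7,9); take (11,15); skip (14,16); take (18,19); take (20,22).
Selected: (4,5) (5,6) (7,9) (11,15) (18,19) (20,22)

6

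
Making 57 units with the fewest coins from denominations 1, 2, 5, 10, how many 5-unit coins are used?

57 = 5×10 + 1×5 + 1×2
Count of 5: 1

1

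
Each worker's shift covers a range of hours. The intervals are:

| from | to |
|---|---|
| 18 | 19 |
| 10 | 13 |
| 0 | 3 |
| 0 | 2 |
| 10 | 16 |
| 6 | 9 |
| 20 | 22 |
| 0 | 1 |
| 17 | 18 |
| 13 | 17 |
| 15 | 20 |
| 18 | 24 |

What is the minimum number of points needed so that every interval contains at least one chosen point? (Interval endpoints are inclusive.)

5

Process intervals by earliest right end; each time one isn't hit yet, stab at its right endpoint.
Sorted: [0,1] [0,2] [0,3] [6,9] [10,13] [10,16] [13,17] [17,18] [18,19] [15,20] [20,22] [18,24]
{[0,1],[0,2],[0,3]} hit by 1; {[6,9]} hit by 9; {[10,13],[10,16],[13,17]} hit by 13; {[17,18],[18,19],[15,20]} hit by 18; {[20,22],[18,24]} hit by 22.
Points: 1, 9, 13, 18, 22 (5 total).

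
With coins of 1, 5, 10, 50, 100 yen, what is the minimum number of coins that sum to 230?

5

Greedy: take as many of the largest coin as possible, then repeat with the remainder.
230 = 2×100 + 3×10
Total coins = 2 + 3 = 5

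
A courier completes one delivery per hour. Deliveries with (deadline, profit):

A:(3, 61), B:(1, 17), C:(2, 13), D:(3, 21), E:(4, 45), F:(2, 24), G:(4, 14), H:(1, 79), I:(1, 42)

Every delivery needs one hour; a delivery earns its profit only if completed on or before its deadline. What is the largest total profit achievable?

209

Sort by profit descending; place each in the latest free slot ≤ its deadline.
Profit order: H=79 A=61 E=45 I=42 F=24 D=21 B=17 G=14 C=13
Assign: H→slot 1, A→slot 3, E→slot 4, I skipped, F→slot 2, D skipped, B skipped, G skipped, C skipped.
Slots: [1:H] [2:F] [3:A] [4:E]
Profit = 79 + 24 + 61 + 45 = 209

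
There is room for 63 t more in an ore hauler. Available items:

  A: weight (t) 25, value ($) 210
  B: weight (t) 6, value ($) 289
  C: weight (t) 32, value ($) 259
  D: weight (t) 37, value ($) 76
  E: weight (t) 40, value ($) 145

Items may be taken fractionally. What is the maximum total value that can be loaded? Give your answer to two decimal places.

Sort by value per unit weight and fill in that order.
Ratios (sorted): B 48.17, A 8.40, C 8.09, E 3.62, D 2.05
take B (6 @ 289); take A (25 @ 210); take C (32 @ 259). Capacity used 63/63.
Total value = 758.00

758.00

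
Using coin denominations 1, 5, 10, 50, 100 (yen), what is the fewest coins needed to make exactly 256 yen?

Use the largest denomination that fits, subtract, and repeat.
256 − 2×100→56 − 1×50→6 − 1×5→1 − 1×1→0
Total coins = 2 + 1 + 1 + 1 = 5

5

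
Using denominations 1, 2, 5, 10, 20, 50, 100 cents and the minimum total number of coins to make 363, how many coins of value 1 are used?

Use the largest denomination that fits, subtract, and repeat.
363 − 3×100→63 − 1×50→13 − 1×10→3 − 1×2→1 − 1×1→0
Count of 1: 1

1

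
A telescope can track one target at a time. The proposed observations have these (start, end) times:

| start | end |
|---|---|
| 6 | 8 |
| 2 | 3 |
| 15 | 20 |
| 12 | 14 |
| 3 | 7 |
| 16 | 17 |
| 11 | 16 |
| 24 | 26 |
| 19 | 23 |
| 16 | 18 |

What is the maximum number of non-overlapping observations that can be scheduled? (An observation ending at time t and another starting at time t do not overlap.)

Order by finish time; keep every interval that doesn't clash with the previous kept one.
Sorted by end: (2,3)  (3,7)  (6,8)  (12,14)  (11,16)  (16,17)  (16,18)  (15,20)  (19,23)  (24,26)
take (2,3); take (3,7); take (12,14); skip (11,16); take (16,17); skip (16,18); skip (15,20); take (19,23); take (24,26).
Selected 6 observations.

6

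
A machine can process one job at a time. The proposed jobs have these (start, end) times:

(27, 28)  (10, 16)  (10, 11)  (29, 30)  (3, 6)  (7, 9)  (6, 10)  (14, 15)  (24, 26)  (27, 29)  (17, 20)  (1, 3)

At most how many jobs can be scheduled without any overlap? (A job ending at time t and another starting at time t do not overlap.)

Sorted by end: (1,3)  (3,6)  (7,9)  (6,10)  (10,11)  (14,15)  (10,16)  (17,20)  (24,26)  (27,28)  (27,29)  (29,30)
take (1,3); take (3,6); take (7,9); take (10,11); take (14,15); take (17,20); take (24,26); take (27,28); take (29,30).
Selected 9 jobs.

9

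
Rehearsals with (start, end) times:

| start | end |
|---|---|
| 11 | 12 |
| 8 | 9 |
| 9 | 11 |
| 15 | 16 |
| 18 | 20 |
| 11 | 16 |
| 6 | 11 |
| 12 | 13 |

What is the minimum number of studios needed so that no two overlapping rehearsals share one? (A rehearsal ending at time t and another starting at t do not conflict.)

Count concurrent intervals with a sweep; the peak is the room count.
Events (time:±→running): 6:+→1 8:+→2 … peak 2.

2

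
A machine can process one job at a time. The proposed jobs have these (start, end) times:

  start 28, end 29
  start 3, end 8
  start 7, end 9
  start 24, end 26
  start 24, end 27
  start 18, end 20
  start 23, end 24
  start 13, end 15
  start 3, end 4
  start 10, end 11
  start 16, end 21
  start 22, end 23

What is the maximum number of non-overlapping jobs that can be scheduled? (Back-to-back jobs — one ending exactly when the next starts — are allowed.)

Order by finish time; keep every interval that doesn't clash with the previous kept one.
By end time: (3,4), (3,8), (7,9), (10,11), (13,15), (18,20), (16,21), (22,23), (23,24), (24,26), (24,27), (28,29).
Pick (3,4); next start ≥ 4 → (7,9); next start ≥ 9 → (10,11); next start ≥ 11 → (13,15); next start ≥ 15 → (18,20); next start ≥ 20 → (22,23); next start ≥ 23 → (23,24); next start ≥ 24 → (24,26); next start ≥ 26 → (28,29).
Selected 9 jobs.

9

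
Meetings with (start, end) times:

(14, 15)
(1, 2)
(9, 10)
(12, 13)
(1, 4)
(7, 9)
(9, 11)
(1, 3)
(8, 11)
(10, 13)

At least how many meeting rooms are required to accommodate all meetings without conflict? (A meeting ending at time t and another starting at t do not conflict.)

Events (time:±→running): 1:+→1 1:+→2 1:+→3 … peak 3.

3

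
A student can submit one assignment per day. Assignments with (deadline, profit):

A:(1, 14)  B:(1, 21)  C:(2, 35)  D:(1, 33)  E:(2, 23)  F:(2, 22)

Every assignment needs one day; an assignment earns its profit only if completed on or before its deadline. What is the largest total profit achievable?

By profit: C(d2,35), D(d1,33), E(d2,23), F(d2,22), B(d1,21), A(d1,14)
C→slot 2; D→slot 1; E skipped; F skipped; B skipped; A skipped.
Profit = 33 + 35 = 68

68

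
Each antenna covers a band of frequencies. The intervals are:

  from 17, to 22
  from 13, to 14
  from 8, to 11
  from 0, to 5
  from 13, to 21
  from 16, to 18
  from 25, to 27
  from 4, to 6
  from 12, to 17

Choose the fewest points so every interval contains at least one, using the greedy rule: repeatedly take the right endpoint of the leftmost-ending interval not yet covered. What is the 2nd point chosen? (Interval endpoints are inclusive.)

By right end: [0,5]  [4,6]  [8,11]  [13,14]  [12,17]  [16,18]  [13,21]  [17,22]  [25,27]
[0,5] uncovered → point at 5; [8,11] uncovered → point at 11; [13,14] uncovered → point at 14; [16,18] uncovered → point at 18; [25,27] uncovered → point at 27.
Points: 5, 11, 14, 18, 27 (5 total).

11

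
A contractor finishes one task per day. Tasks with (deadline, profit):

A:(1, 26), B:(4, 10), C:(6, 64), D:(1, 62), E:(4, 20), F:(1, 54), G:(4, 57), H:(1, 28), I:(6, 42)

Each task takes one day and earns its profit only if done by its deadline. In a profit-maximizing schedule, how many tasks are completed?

Sort by profit descending; place each in the latest free slot ≤ its deadline.
Profit order: C=64 D=62 G=57 F=54 I=42 H=28 A=26 E=20 B=10
Assign: C→slot 6, D→slot 1, G→slot 4, F skipped, I→slot 5, H skipped, A skipped, E→slot 3, B→slot 2.
Slots: [1:D] [2:B] [3:E] [4:G] [5:I] [6:C]
6 of 9 scheduled.

6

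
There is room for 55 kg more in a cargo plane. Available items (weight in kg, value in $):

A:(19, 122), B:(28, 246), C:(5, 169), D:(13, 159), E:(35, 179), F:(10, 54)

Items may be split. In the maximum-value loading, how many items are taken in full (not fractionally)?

3

Greedy by value/weight ratio, highest first.
Order: C (169/5=33.80) > D (159/13=12.23) > B (246/28=8.79) > A (122/19=6.42) > F (54/10=5.40) > E (179/35=5.11)
Fill: take C (5 @ 169) → take D (13 @ 159) → take B (28 @ 246) → take 9/19 of A → 57.79; 55/55 used.
3 item(s) taken whole; one partial (take 9/19 of A).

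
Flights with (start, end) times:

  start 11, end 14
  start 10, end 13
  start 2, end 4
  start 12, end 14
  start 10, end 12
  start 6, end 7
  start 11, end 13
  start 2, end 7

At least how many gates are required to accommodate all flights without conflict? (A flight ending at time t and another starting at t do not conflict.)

The answer is the maximum number of intervals overlapping at any instant.
Events (time:±→running): 2:+→1 2:+→2 4:-→1 6:+→2 7:-→1 7:-→0 10:+→1 10:+→2 11:+→3 11:+→4 … peak 4.

4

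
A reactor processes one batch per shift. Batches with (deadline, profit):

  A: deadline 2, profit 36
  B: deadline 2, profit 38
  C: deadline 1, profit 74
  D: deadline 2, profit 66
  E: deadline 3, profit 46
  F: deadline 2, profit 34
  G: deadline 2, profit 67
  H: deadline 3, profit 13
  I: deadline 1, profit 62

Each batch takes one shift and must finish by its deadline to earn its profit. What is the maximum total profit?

187

Profit order: C=74 G=67 D=66 I=62 E=46 B=38 A=36 F=34 H=13
Assign: C→slot 1, G→slot 2, D skipped, I skipped, E→slot 3, B skipped, A skipped, F skipped, H skipped.
Slots: [1:C] [2:G] [3:E]
Profit = 74 + 67 + 46 = 187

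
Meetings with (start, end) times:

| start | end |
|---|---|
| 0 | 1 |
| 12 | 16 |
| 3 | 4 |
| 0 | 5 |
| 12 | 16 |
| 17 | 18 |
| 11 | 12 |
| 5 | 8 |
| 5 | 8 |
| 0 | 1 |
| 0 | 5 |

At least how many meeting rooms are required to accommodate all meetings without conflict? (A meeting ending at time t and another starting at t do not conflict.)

4

Count concurrent intervals with a sweep; the peak is the room count.
starts: [0, 0, 0, 0, 3, 5, 5, 11, 12, 12, 17]
ends:   [1, 1, 4, 5, 5, 8, 8, 12, 16, 16, 18]
s0→1 s0→2 s0→3 s0→4  — peak 4.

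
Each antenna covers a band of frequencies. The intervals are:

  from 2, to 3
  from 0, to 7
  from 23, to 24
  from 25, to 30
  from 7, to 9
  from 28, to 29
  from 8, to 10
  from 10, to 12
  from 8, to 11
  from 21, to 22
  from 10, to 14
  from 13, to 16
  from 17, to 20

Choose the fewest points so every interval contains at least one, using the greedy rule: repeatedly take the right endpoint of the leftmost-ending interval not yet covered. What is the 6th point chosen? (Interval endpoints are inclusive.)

22

Process intervals by earliest right end; each time one isn't hit yet, stab at its right endpoint.
By right end: [2,3]  [0,7]  [7,9]  [8,10]  [8,11]  [10,12]  [10,14]  [13,16]  [17,20]  [21,22]  [23,24]  [28,29]  [25,30]
[2,3] uncovered → point at 3; [7,9] uncovered → point at 9; [10,12] uncovered → point at 12; [13,16] uncovered → point at 16; [17,20] uncovered → point at 20; [21,22] uncovered → point at 22; [23,24] uncovered → point at 24; [28,29] uncovered → point at 29.
Points: 3, 9, 12, 16, 20, 22, 24, 29 (8 total).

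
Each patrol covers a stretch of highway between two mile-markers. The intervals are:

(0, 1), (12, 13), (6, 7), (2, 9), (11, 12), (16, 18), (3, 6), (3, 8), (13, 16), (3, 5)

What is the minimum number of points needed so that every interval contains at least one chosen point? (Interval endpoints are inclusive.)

Sorted: [0,1] [3,5] [3,6] [6,7] [3,8] [2,9] [11,12] [12,13] [13,16] [16,18]
{[0,1]} hit by 1; {[3,5],[3,6]} hit by 5; {[6,7],[3,8],[2,9]} hit by 7; {[11,12],[12,13]} hit by 12; {[13,16],[16,18]} hit by 16.
Points: 1, 5, 7, 12, 16 (5 total).

5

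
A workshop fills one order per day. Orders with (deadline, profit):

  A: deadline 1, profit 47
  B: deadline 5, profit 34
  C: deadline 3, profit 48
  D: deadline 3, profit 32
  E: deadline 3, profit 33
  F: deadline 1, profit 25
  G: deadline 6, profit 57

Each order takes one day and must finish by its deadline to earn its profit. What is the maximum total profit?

Take jobs in profit order; each goes to the latest open slot no later than its deadline.
By profit: G(d6,57), C(d3,48), A(d1,47), B(d5,34), E(d3,33), D(d3,32), F(d1,25)
G→slot 6; C→slot 3; A→slot 1; B→slot 5; E→slot 2; D skipped; F skipped.
Profit = 47 + 33 + 48 + 34 + 57 = 219

219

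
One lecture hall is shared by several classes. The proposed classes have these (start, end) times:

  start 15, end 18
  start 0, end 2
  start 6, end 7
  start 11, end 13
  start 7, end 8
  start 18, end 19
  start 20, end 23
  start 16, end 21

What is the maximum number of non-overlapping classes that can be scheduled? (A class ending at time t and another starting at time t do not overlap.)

7

Greedy by earliest finish: after sorting by end time, pick each interval compatible with the last pick.
Sorted by end: (0,2)  (6,7)  (7,8)  (11,13)  (15,18)  (18,19)  (16,21)  (20,23)
take (0,2); take (6,7); take (7,8); take (11,13); take (15,18); take (18,19); skip (16,21); take (20,23).
Selected 7 classes.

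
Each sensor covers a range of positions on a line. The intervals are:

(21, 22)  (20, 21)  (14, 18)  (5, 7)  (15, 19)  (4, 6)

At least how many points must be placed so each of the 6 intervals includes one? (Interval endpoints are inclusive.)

By right end: [4,6]  [5,7]  [14,18]  [15,19]  [20,21]  [21,22]
[4,6] uncovered → point at 6; [14,18] uncovered → point at 18; [20,21] uncovered → point at 21.
Points: 6, 18, 21 (3 total).

3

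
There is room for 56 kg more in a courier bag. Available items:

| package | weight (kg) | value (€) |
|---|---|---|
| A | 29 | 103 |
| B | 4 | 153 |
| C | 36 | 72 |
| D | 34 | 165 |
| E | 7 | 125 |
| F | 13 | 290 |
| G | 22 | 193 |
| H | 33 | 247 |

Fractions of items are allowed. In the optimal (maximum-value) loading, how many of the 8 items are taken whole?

Greedy by value/weight ratio, highest first.
Order: B (153/4=38.25) > F (290/13=22.31) > E (125/7=17.86) > G (193/22=8.77) > H (247/33=7.48) > D (165/34=4.85) > A (103/29=3.55) > C (72/36=2.00)
Fill: take B (4 @ 153) → take F (13 @ 290) → take E (7 @ 125) → take G (22 @ 193) → take 10/33 of H → 74.85; 56/56 used.
4 item(s) taken whole; one partial (take 10/33 of H).

4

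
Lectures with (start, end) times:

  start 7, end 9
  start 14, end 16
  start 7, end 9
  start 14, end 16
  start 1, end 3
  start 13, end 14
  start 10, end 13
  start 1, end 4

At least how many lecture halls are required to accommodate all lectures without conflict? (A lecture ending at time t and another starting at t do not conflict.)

2

Count concurrent intervals with a sweep; the peak is the room count.
Events (time:±→running): 1:+→1 1:+→2 … peak 2.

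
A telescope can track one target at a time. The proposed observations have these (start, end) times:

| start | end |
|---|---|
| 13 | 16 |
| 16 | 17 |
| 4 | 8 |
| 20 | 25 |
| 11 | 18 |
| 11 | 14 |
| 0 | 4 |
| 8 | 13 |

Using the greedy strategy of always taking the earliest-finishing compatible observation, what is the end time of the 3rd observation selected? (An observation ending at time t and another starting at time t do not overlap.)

13

Sort by end time and greedily take each interval whose start is ≥ the last chosen end.
Sorted by end: (0,4)  (4,8)  (8,13)  (11,14)  (13,16)  (16,17)  (11,18)  (20,25)
take (0,4); take (4,8); take (8,13); take (13,16); take (16,17); take (20,25).
Selected: (0,4) (4,8) (8,13) (13,16) (16,17) (20,25)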